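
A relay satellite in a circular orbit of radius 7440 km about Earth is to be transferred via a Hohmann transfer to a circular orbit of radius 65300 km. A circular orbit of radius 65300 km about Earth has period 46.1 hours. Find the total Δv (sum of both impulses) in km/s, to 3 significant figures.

Δv = 3.84 km/s

From Kepler's third law T² = 4π²r³/μ at r = 65300 km, T = 46.1 hours = 46.1 × 3600 s = 1.6596×10^5 s: μ = 4π²r³/T² = 3.99110×10^5 km³/s².
Transfer-ellipse semi-major axis a_t = (r₁ + r₂)/2 = (7440 + 65300)/2 = 36370 km.
At r₁ the circular-orbit speed is v₁ = √(μ/r₁) = 7.324 km/s.
On the transfer ellipse at r₁, v² = μ(2/r − 1/a) gives v_p = √[μ(2/r₁ − 1/a_t)] = 9.814 km/s.
First burn Δv₁ = |v_p − v₁| = 2.490 km/s.
Circular speed at r₂: v₂ = √(μ/r₂) = 2.472 km/s.
Transfer-orbit speed at r₂: v_a = √[μ(2/r₂ − 1/a_t)] = 1.118 km/s.
Second burn Δv₂ = |v₂ − v_a| = 1.354 km/s.
Δv = Δv₁ + Δv₂ = 2.490 + 1.354 = 3.844 km/s.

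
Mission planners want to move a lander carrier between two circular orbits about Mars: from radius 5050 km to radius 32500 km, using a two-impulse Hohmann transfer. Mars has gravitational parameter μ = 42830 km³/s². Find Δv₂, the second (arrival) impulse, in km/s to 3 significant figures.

Δv₂ = 0.553 km/s

The Hohmann ellipse has a_t = (r₁ + r₂)/2 = 18775 km.
Circular speed at r = 32500 km: v_c = √(μ/r) = 1.148 km/s.
Vis-viva on the transfer ellipse at r = 32500 km gives v_t = √[μ(2/r − 1/a_t)] = 0.5954 km/s.
Δv₂ = |v_t − v_c| = |0.5954 − 1.148| = 0.5526 km/s.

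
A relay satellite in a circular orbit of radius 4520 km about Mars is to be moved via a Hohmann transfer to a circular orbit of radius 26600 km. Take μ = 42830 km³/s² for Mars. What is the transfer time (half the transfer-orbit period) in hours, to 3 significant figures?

Transfer-ellipse semi-major axis a_t = (r₁ + r₂)/2 = (4520 + 26600)/2 = 15560 km.
Transfer time t = π√(a_t³/μ) = π√((15560)³ / 42830) = 29460 s.
Converting: 29460 s ÷ 3600 s/hour = 8.18 hours.

t = 8.18 hours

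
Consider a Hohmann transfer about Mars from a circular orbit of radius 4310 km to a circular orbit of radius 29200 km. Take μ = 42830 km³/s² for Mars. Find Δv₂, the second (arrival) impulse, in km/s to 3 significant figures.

Δv₂ = 0.597 km/s

The Hohmann ellipse has a_t = (r₁ + r₂)/2 = 16755 km.
On the circular orbit at r = 29200 km, v_c = √(μ/r) = 1.21111 km/s.
Transfer-orbit speed at the same r (vis-viva, a = a_t): v_t = √[μ(2/r − 1/a_t)] = 0.614255 km/s.
Δv₂ = |v_t − v_c| = |0.614255 − 1.21111| = 0.5969 km/s.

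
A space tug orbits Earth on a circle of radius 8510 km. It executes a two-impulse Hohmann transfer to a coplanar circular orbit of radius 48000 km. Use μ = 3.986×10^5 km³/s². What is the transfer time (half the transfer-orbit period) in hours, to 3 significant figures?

Semi-major axis of the transfer orbit: a_t = (8510 + 48000)/2 = 28255 km.
Half the transfer-orbit period gives t = π√(a_t³/μ) = 23630 s.
Converting: 23630 s ÷ 3600 s/hour = 6.56 hours.

t = 6.56 hours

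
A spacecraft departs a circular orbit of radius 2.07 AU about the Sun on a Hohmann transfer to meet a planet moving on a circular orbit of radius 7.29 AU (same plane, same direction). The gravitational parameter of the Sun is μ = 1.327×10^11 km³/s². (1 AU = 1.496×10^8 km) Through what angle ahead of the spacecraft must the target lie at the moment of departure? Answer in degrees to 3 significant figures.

In km: r₁ = 2.07 × 1.496×10^8 = 3.09672×10^8 km; r₂ = 7.29 × 1.496×10^8 = 1.090584×10^9 km.
Semi-major axis of the transfer orbit: a_t = (3.09672×10^8 + 1.090584×10^9)/2 = 7.00128×10^8 km.
Transfer time t = π√(a_t³/μ) = 1.598×10^8 s.
Target angular speed ω₂ = √(μ/r₂³) = 1.011×10^-8 rad/s.
Angle swept by the target during transfer: ω₂·t = 1.616 rad = 92.59°.
Arrival is 180° from departure on the ellipse, so φ = 180° − 92.59° = 87.4°.

φ = 87.4°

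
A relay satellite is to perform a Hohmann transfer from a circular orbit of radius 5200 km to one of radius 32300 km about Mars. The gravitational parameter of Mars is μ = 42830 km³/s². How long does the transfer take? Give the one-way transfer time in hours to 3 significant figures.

Semi-major axis of the transfer orbit: a_t = (5200 + 32300)/2 = 18750 km.
Half the transfer-orbit period gives t = π√(a_t³/μ) = 38970 s.
Converting: 38970 s ÷ 3600 s/hour = 10.8 hours.

t = 10.8 hours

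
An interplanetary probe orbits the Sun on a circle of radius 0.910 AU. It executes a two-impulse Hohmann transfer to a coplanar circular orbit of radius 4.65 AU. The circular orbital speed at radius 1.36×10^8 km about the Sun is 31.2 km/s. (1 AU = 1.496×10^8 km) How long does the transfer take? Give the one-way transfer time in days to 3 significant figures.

t = 848 days

From the circular-orbit relation v² = μ/r at r = 1.36×10^8 km: μ = v²r = (31.2)² × 1.36×10^8 = 1.32388×10^11 km³/s².
In km: r₁ = 0.910 × 1.496×10^8 = 1.36136×10^8 km; r₂ = 4.65 × 1.496×10^8 = 6.9564×10^8 km.
The Hohmann ellipse has a_t = (r₁ + r₂)/2 = 4.15888×10^8 km.
By Kepler's third law the transfer-orbit period is T = 2π√(a_t³/μ), so t = T/2 = 7.323×10^7 s.
Converting: 7.323×10^7 s ÷ 86400 s/day = 848 days.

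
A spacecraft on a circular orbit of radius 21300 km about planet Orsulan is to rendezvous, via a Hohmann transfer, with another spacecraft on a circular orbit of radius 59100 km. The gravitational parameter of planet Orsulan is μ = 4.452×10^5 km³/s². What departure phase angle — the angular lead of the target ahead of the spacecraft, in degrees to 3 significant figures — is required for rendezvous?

φ = 79.0°

The Hohmann ellipse has a_t = (r₁ + r₂)/2 = 40200 km.
The half-period of the transfer ellipse is t = π√(a_t³/μ) = 37950 s.
The target's mean motion on its circular orbit is ω₂ = √(μ/r₂³) = 4.644×10^-5 rad/s.
Angle swept by the target during transfer: ω₂·t = 1.762 rad = 101.0°.
Arrival is 180° from departure on the ellipse, so φ = 180° − 101.0° = 79.0°.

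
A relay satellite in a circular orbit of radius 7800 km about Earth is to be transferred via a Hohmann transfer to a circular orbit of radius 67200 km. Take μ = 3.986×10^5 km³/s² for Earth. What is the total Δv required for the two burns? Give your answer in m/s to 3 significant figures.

The Hohmann ellipse has a_t = (r₁ + r₂)/2 = 37500 km.
Circular speed at r₁: v₁ = √(μ/r₁) = √(3.986×10^5/7800) = 7.149 km/s.
On the transfer ellipse at r₁, vis-viva equation gives v_p = √[μ(2/r₁ − 1/a_t)] = 9.570 km/s.
First burn Δv₁ = |v_p − v₁| = 2.421 km/s.
Circular speed at r₂: v₂ = √(μ/r₂) = 2.4355 km/s.
Transfer-orbit speed at r₂: v_a = √[μ(2/r₂ − 1/a_t)] = 1.1107 km/s.
Second burn Δv₂ = |v₂ − v_a| = 1.325 km/s.
Δv = Δv₁ + Δv₂ = 2.421 + 1.325 = 3.746 km/s.

Δv = 3750 m/s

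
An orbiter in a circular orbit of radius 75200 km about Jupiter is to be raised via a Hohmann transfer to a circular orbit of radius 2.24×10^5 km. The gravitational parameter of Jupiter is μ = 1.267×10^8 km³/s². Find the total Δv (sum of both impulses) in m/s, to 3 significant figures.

Δv = 16100 m/s

Transfer-ellipse semi-major axis a_t = (r₁ + r₂)/2 = (75200 + 2.240×10^5)/2 = 1.496×10^5 km.
Circular speed at r₁: v₁ = √(μ/r₁) = √(1.267×10^8/75200) = 41.05 km/s.
Transfer-orbit speed at r₁ (v² = μ(2/r − 1/a)): v_p = √[μ(2/r₁ − 1/a_t)] = 50.23 km/s.
First burn Δv₁ = |v_p − v₁| = 9.180 km/s.
At r₂, v₂ = √(μ/r₂) = 23.783 km/s.
Transfer-orbit speed at r₂: v_a = √[μ(2/r₂ − 1/a_t)] = 16.862 km/s.
Second burn Δv₂ = |v₂ − v_a| = 6.921 km/s.
Total Δv = Δv₁ + Δv₂ = 16.10 km/s.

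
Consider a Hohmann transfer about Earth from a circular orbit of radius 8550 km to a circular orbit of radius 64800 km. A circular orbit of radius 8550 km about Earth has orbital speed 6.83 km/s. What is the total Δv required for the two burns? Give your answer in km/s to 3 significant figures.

Δv = 3.53 km/s

From the circular-orbit relation v² = μ/r at r = 8550 km: μ = v²r = (6.83)² × 8550 = 3.98848×10^5 km³/s².
The Hohmann ellipse has a_t = (r₁ + r₂)/2 = 36675 km.
At r₁ the circular-orbit speed is v₁ = √(μ/r₁) = 6.830 km/s.
On the transfer ellipse at r₁, vis-viva gives v_p = √[μ(2/r₁ − 1/a_t)] = 9.079 km/s.
First burn Δv₁ = |v_p − v₁| = 2.249 km/s.
At r₂, v₂ = √(μ/r₂) = 2.481 km/s.
Transfer-orbit speed at r₂: v_a = √[μ(2/r₂ − 1/a_t)] = 1.198 km/s.
Second burn Δv₂ = |v₂ − v_a| = 1.283 km/s.
Δv = Δv₁ + Δv₂ = 2.249 + 1.283 = 3.532 km/s.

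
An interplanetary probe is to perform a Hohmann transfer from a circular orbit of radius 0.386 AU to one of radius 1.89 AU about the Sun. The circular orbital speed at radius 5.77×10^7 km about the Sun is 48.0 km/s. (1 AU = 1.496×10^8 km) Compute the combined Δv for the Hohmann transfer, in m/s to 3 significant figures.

Δv = 22900 m/s

From the circular-orbit relation v² = μ/r at r = 5.77×10^7 km: μ = v²r = (48.0)² × 5.77×10^7 = 1.32941×10^11 km³/s².
In km: r₁ = 0.386 × 1.496×10^8 = 5.77456×10^7 km; r₂ = 1.89 × 1.496×10^8 = 2.82744×10^8 km.
Transfer-ellipse semi-major axis a_t = (r₁ + r₂)/2 = (5.77456×10^7 + 2.82744×10^8)/2 = 1.702448×10^8 km.
Circular speed at r₁: v₁ = √(μ/r₁) = √(1.32941×10^11/5.77456×10^7) = 47.981 km/s.
On the transfer ellipse at r₁, vis-viva gives v_p = √[μ(2/r₁ − 1/a_t)] = 61.834 km/s.
First burn Δv₁ = |v_p − v₁| = 13.853 km/s.
Circular speed at r₂: v₂ = √(μ/r₂) = 21.6837 km/s.
Transfer-orbit speed at r₂: v_a = √[μ(2/r₂ − 1/a_t)] = 12.6286 km/s.
Second burn Δv₂ = |v₂ − v_a| = 9.0551 km/s.
Δv = Δv₁ + Δv₂ = 13.853 + 9.0551 = 22.91 km/s.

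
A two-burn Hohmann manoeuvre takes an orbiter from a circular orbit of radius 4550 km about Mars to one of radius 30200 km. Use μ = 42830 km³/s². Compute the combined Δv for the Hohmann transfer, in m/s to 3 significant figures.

Semi-major axis of the transfer orbit: a_t = (4550 + 30200)/2 = 17375 km.
At r₁ the circular-orbit speed is v₁ = √(μ/r₁) = 3.0681 km/s.
On the transfer ellipse at r₁, vis-viva equation gives v_p = √[μ(2/r₁ − 1/a_t)] = 4.0449 km/s.
First burn Δv₁ = |v_p − v₁| = 0.9768 km/s.
At r₂, v₂ = √(μ/r₂) = 1.1909 km/s.
Transfer-orbit speed at r₂: v_a = √[μ(2/r₂ − 1/a_t)] = 0.60942 km/s.
Second burn Δv₂ = |v₂ − v_a| = 0.5815 km/s.
Total Δv = Δv₁ + Δv₂ = 1.558 km/s.

Δv = 1560 m/s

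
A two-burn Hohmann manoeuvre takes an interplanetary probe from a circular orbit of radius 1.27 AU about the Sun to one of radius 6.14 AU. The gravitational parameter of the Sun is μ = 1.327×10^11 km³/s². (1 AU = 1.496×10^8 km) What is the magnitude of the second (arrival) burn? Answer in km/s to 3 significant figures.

Δv₂ = 4.98 km/s

In km: r₁ = 1.27 × 1.496×10^8 = 1.89992×10^8 km; r₂ = 6.14 × 1.496×10^8 = 9.18544×10^8 km.
The Hohmann ellipse has a_t = (r₁ + r₂)/2 = 5.54268×10^8 km.
Circular speed at r = 9.18544×10^8 km: v_c = √(μ/r) = 12.019 km/s.
Transfer-orbit speed at the same r (vis-viva, a = a_t): v_t = √[μ(2/r − 1/a_t)] = 7.0371 km/s.
Δv₂ = |v_t − v_c| = |7.0371 − 12.019| = 4.982 km/s.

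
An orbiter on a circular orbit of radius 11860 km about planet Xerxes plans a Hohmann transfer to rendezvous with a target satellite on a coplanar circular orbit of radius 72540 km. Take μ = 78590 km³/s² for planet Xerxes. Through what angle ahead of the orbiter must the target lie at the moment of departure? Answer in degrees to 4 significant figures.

φ = 100.1°

The Hohmann ellipse has a_t = (r₁ + r₂)/2 = 42200 km.
The half-period of the transfer ellipse is t = π√(a_t³/μ) = 97150 s.
Target angular speed ω₂ = √(μ/r₂³) = 1.435×10^-5 rad/s.
Angle swept by the target during transfer: ω₂·t = 1.394 rad = 79.87°.
The orbiter traverses 180° on the transfer ellipse, so the target must lead by 180° − 79.87° = 100.1°.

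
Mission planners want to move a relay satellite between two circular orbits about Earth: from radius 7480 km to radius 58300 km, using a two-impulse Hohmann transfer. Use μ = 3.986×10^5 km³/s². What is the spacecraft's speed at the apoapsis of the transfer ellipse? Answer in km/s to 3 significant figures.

v = 1.25 km/s

The Hohmann ellipse has a_t = (r₁ + r₂)/2 = 32890 km.
The apoapsis of the transfer ellipse is at r = 58300 km.
Applying v² = μ(2/r − 1/a_t): v = 1.247 km/s.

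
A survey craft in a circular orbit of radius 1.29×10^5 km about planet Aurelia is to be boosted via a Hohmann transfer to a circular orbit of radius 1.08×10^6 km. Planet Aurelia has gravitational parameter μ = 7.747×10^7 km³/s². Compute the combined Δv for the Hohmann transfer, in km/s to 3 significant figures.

Transfer-ellipse semi-major axis a_t = (r₁ + r₂)/2 = (1.290×10^5 + 1.080×10^6)/2 = 6.045×10^5 km.
At r₁ the circular-orbit speed is v₁ = √(μ/r₁) = 24.51 km/s.
On the transfer ellipse at r₁, vis-viva equation gives v_p = √[μ(2/r₁ − 1/a_t)] = 32.76 km/s.
First burn Δv₁ = |v_p − v₁| = 8.250 km/s.
Circular speed at r₂: v₂ = √(μ/r₂) = 8.469 km/s.
Transfer-orbit speed at r₂: v_a = √[μ(2/r₂ − 1/a_t)] = 3.912 km/s.
Second burn Δv₂ = |v₂ − v_a| = 4.557 km/s.
Total Δv = Δv₁ + Δv₂ = 12.81 km/s.

Δv = 12.8 km/s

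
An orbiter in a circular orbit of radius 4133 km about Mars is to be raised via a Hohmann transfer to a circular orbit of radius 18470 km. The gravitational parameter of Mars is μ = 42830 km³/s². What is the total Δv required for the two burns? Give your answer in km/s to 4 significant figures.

Semi-major axis of the transfer orbit: a_t = (4133 + 18470)/2 = 11301.5 km.
At r₁ the circular-orbit speed is v₁ = √(μ/r₁) = 3.21915 km/s.
Transfer-orbit speed at r₁ (vis-viva): v_p = √[μ(2/r₁ − 1/a_t)] = 4.11535 km/s.
First burn Δv₁ = |v_p − v₁| = 0.8962 km/s.
Circular speed at r₂: v₂ = √(μ/r₂) = 1.5228 km/s.
Transfer-orbit speed at r₂: v_a = √[μ(2/r₂ − 1/a_t)] = 0.92088 km/s.
Second burn Δv₂ = |v₂ − v_a| = 0.6019 km/s.
Δv = Δv₁ + Δv₂ = 0.8962 + 0.6019 = 1.498 km/s.

Δv = 1.498 km/s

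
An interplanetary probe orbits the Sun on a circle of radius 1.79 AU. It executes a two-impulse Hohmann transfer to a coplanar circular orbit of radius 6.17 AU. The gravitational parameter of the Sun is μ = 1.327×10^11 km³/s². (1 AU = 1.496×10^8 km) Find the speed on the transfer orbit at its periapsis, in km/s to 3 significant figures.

v = 27.7 km/s

In km: r₁ = 1.79 × 1.496×10^8 = 2.67784×10^8 km; r₂ = 6.17 × 1.496×10^8 = 9.23032×10^8 km.
Semi-major axis of the transfer orbit: a_t = (2.67784×10^8 + 9.23032×10^8)/2 = 5.95408×10^8 km.
The periapsis of the transfer ellipse is at r = 2.67784×10^8 km.
Vis-viva: v = √[μ(2/r − 1/a_t)] = √[1.327×10^11 × (2/2.67784×10^8 − 1/5.95408×10^8)] = 27.72 km/s.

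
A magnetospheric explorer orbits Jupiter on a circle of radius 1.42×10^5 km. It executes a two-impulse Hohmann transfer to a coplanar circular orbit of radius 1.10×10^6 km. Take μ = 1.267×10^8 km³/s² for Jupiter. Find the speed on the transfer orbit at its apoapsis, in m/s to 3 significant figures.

Transfer-ellipse semi-major axis a_t = (r₁ + r₂)/2 = (1.420×10^5 + 1.100×10^6)/2 = 6.210×10^5 km.
The apoapsis of the transfer ellipse is at r = 1.100×10^6 km.
Vis-viva: v = √[μ(2/r − 1/a_t)] = √[1.267×10^8 × (2/1.100×10^6 − 1/6.210×10^5)] = 5.132 km/s.

v = 5130 m/s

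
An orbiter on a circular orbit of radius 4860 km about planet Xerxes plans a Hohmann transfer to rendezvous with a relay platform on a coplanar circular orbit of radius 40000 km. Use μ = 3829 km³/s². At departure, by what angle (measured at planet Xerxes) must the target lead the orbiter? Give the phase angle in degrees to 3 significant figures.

Semi-major axis of the transfer orbit: a_t = (4860 + 40000)/2 = 22430 km.
Transfer time t = π√(a_t³/μ) = 1.7055×10^5 s.
Target angular speed ω₂ = √(μ/r₂³) = 7.7349×10^-6 rad/s.
Angle swept by the target during transfer: ω₂·t = 1.3192 rad = 75.58°.
The orbiter traverses 180° on the transfer ellipse, so the target must lead by 180° − 75.58° = 104°.

φ = 104°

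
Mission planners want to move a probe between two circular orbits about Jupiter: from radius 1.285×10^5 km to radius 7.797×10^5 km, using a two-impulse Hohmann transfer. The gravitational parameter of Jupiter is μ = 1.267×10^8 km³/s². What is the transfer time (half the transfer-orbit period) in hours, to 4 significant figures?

The Hohmann ellipse has a_t = (r₁ + r₂)/2 = 4.541×10^5 km.
Transfer time t = π√(a_t³/μ) = π√((4.541×10^5)³ / 1.267×10^8) = 85406 s.
Converting: 85406 s ÷ 3600 s/hour = 23.72 hours.

t = 23.72 hours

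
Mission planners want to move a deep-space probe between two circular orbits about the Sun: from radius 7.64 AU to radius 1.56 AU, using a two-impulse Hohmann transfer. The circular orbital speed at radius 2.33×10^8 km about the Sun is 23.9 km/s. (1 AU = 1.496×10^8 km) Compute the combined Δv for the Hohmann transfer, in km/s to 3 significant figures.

From the circular-orbit relation v² = μ/r at r = 2.33×10^8 km: μ = v²r = (23.9)² × 2.33×10^8 = 1.33092×10^11 km³/s².
In km: r₁ = 7.64 × 1.496×10^8 = 1.142944×10^9 km; r₂ = 1.56 × 1.496×10^8 = 2.33376×10^8 km.
Transfer-ellipse semi-major axis a_t = (r₁ + r₂)/2 = (1.142944×10^9 + 2.33376×10^8)/2 = 6.8816×10^8 km.
Circular speed at r₁: v₁ = √(μ/r₁) = √(1.33092×10^11/1.142944×10^9) = 10.791 km/s.
Transfer-orbit speed at r₁ (vis-viva): v_a = √[μ(2/r₁ − 1/a_t)] = 6.2842 km/s.
First burn Δv₁ = |v_a − v₁| = 4.507 km/s.
Circular speed at r₂: v₂ = √(μ/r₂) = 23.881 km/s.
Transfer-orbit speed at r₂: v_p = √[μ(2/r₂ − 1/a_t)] = 30.776 km/s.
Second burn Δv₂ = |v₂ − v_p| = 6.895 km/s.
Total Δv = Δv₁ + Δv₂ = 11.40 km/s.

Δv = 11.4 km/s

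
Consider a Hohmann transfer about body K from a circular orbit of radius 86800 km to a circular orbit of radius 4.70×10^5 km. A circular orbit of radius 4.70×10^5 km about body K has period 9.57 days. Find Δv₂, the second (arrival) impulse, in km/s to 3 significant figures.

Δv₂ = 1.58 km/s

From Kepler's third law T² = 4π²r³/μ at r = 4.70×10^5 km, T = 9.57 days = 9.57 × 86400 s = 8.26848×10^5 s: μ = 4π²r³/T² = 5.99518×10^6 km³/s².
Semi-major axis of the transfer orbit: a_t = (86800 + 4.700×10^5)/2 = 2.784×10^5 km.
Circular speed at r = 4.700×10^5 km: v_c = √(μ/r) = 3.5715 km/s.
Transfer-orbit speed at the same r (vis-viva, a = a_t): v_t = √[μ(2/r − 1/a_t)] = 1.9942 km/s.
Δv₂ = |v_t − v_c| = |1.9942 − 3.5715| = 1.577 km/s.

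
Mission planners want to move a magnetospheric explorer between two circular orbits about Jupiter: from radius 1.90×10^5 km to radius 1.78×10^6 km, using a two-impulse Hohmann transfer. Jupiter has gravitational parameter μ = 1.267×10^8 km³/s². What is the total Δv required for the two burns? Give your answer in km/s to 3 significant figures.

The Hohmann ellipse has a_t = (r₁ + r₂)/2 = 9.850×10^5 km.
At r₁ the circular-orbit speed is v₁ = √(μ/r₁) = 25.823 km/s.
On the transfer ellipse at r₁, vis-viva gives v_p = √[μ(2/r₁ − 1/a_t)] = 34.714 km/s.
First burn Δv₁ = |v_p − v₁| = 8.891 km/s.
Circular speed at r₂: v₂ = √(μ/r₂) = 8.4368 km/s.
Transfer-orbit speed at r₂: v_a = √[μ(2/r₂ − 1/a_t)] = 3.7054 km/s.
Second burn Δv₂ = |v₂ − v_a| = 4.731 km/s.
Δv = Δv₁ + Δv₂ = 8.891 + 4.731 = 13.62 km/s.

Δv = 13.6 km/s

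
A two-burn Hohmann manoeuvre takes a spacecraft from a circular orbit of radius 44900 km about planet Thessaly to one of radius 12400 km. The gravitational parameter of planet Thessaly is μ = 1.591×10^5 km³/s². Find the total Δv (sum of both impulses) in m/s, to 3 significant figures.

Δv = 1550 m/s

The Hohmann ellipse has a_t = (r₁ + r₂)/2 = 28650 km.
At r₁ the circular-orbit speed is v₁ = √(μ/r₁) = 1.882 km/s.
On the transfer ellipse at r₁, vis-viva gives v_a = √[μ(2/r₁ − 1/a_t)] = 1.238 km/s.
First burn Δv₁ = |v_a − v₁| = 0.6440 km/s.
Circular speed at r₂: v₂ = √(μ/r₂) = 3.5820 km/s.
Transfer-orbit speed at r₂: v_p = √[μ(2/r₂ − 1/a_t)] = 4.4842 km/s.
Second burn Δv₂ = |v₂ − v_p| = 0.9022 km/s.
Δv = Δv₁ + Δv₂ = 0.6440 + 0.9022 = 1.546 km/s.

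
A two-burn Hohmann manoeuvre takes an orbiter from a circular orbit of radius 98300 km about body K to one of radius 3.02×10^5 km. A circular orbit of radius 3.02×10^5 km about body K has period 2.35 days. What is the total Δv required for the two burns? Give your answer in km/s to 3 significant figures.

From Kepler's third law T² = 4π²r³/μ at r = 3.02×10^5 km, T = 2.35 days = 2.35 × 86400 s = 2.0304×10^5 s: μ = 4π²r³/T² = 2.63765×10^7 km³/s².
The Hohmann ellipse has a_t = (r₁ + r₂)/2 = 2.0015×10^5 km.
Circular speed at r₁: v₁ = √(μ/r₁) = √(2.63765×10^7/98300) = 16.3807 km/s.
On the transfer ellipse at r₁, vis-viva gives v_p = √[μ(2/r₁ − 1/a_t)] = 20.1214 km/s.
First burn Δv₁ = |v_p − v₁| = 3.741 km/s.
Circular speed at r₂: v₂ = √(μ/r₂) = 9.3456 km/s.
Transfer-orbit speed at r₂: v_a = √[μ(2/r₂ − 1/a_t)] = 6.5494 km/s.
Second burn Δv₂ = |v₂ − v_a| = 2.796 km/s.
Δv = Δv₁ + Δv₂ = 3.741 + 2.796 = 6.537 km/s.

Δv = 6.54 km/s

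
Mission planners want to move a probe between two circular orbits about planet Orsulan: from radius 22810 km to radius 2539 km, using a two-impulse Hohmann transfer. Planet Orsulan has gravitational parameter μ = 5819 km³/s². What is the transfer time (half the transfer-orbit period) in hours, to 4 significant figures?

Semi-major axis of the transfer orbit: a_t = (22810 + 2539)/2 = 12674.5 km.
Transfer time t = π√(a_t³/μ) = π√((12674.5)³ / 5819) = 58765 s.
Converting: 58765 s ÷ 3600 s/hour = 16.32 hours.

t = 16.32 hours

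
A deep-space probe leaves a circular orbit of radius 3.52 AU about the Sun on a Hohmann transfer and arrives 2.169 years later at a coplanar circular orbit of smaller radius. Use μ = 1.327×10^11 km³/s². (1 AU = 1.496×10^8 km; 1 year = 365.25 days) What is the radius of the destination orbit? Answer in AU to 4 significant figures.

r₂ = 1.799 AU

In km: r₁ = 3.52 × 1.496×10^8 = 5.26592×10^8 km.
Transfer time t = 2.169 years × 365.25 × 86400 s = 6.84484344×10^7 s, and t = π√(a_t³/μ).
So a_t = (μ t²/π²)^(1/3) = (1.327×10^11 × (6.84484344×10^7)² / π²)^(1/3) = 3.9789×10^8 km.
Since a_t = (r₁ + r₂)/2, r₂ = 2a_t − r₁ = 2×3.9789×10^8 − 5.26592×10^8 = 2.69188×10^8 km.
In AU: r₂ = 2.69188×10^8 / 1.496×10^8 = 1.799 AU.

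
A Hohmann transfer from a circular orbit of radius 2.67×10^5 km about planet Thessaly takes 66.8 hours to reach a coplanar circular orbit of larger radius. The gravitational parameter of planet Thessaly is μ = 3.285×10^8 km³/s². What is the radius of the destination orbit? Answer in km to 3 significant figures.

Transfer time t = 66.8 hours = 2.4048×10^5 s, and t = π√(a_t³/μ).
So a_t = (μ t²/π²)^(1/3) = (3.285×10^8 × (2.4048×10^5)² / π²)^(1/3) = 1.2439×10^6 km.
Since a_t = (r₁ + r₂)/2, r₂ = 2a_t − r₁ = 2×1.2439×10^6 − 2.670×10^5 = 2.2208×10^6 km.

r₂ = 2.22×10^6 km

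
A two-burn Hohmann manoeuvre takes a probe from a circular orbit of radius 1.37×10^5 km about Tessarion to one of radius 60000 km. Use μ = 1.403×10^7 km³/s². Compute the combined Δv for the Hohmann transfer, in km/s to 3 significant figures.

Semi-major axis of the transfer orbit: a_t = (1.370×10^5 + 60000)/2 = 98500 km.
Circular speed at r₁: v₁ = √(μ/r₁) = √(1.403×10^7/1.370×10^5) = 10.11972 km/s.
On the transfer ellipse at r₁, vis-viva equation gives v_a = √[μ(2/r₁ − 1/a_t)] = 7.898162 km/s.
First burn Δv₁ = |v_a − v₁| = 2.2216 km/s.
Circular speed at r₂: v₂ = √(μ/r₂) = 15.2916 km/s.
Transfer-orbit speed at r₂: v_p = √[μ(2/r₂ − 1/a_t)] = 18.0341 km/s.
Second burn Δv₂ = |v₂ − v_p| = 2.7425 km/s.
Δv = Δv₁ + Δv₂ = 2.2216 + 2.7425 = 4.964 km/s.

Δv = 4.96 km/s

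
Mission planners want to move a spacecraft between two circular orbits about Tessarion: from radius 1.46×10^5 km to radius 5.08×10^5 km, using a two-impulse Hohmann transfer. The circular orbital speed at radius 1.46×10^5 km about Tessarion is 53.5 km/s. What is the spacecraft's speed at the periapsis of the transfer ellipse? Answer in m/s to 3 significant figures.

v = 66700 m/s

From the circular-orbit relation v² = μ/r at r = 1.46×10^5 km: μ = v²r = (53.5)² × 1.46×10^5 = 4.17888×10^8 km³/s².
The Hohmann ellipse has a_t = (r₁ + r₂)/2 = 3.270×10^5 km.
At periapsis, r = 1.460×10^5 km.
Applying v² = μ(2/r − 1/a_t): v = 66.68 km/s.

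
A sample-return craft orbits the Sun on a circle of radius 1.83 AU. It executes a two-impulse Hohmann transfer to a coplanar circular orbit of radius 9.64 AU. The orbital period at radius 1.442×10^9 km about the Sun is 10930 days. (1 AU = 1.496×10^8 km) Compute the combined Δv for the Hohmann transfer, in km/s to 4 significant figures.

Δv = 10.70 km/s

From Kepler's third law T² = 4π²r³/μ at r = 1.442×10^9 km, T = 10930 days = 10930 × 86400 s = 9.44352×10^8 s: μ = 4π²r³/T² = 1.32736×10^11 km³/s².
In km: r₁ = 1.83 × 1.496×10^8 = 2.73768×10^8 km; r₂ = 9.64 × 1.496×10^8 = 1.442144×10^9 km.
The Hohmann ellipse has a_t = (r₁ + r₂)/2 = 8.57956×10^8 km.
Circular speed at r₁: v₁ = √(μ/r₁) = √(1.32736×10^11/2.73768×10^8) = 22.019 km/s.
On the transfer ellipse at r₁, vis-viva equation gives v_p = √[μ(2/r₁ − 1/a_t)] = 28.548 km/s.
First burn Δv₁ = |v_p − v₁| = 6.529 km/s.
Circular speed at r₂: v₂ = √(μ/r₂) = 9.5938 km/s.
Transfer-orbit speed at r₂: v_a = √[μ(2/r₂ − 1/a_t)] = 5.4194 km/s.
Second burn Δv₂ = |v₂ − v_a| = 4.174 km/s.
Δv = Δv₁ + Δv₂ = 6.529 + 4.174 = 10.70 km/s.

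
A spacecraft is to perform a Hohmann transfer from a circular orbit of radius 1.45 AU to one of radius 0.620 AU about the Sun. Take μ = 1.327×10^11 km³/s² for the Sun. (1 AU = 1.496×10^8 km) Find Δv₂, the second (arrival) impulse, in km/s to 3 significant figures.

Δv₂ = 6.95 km/s

In km: r₁ = 1.45 × 1.496×10^8 = 2.1692×10^8 km; r₂ = 0.620 × 1.496×10^8 = 9.2752×10^7 km.
Transfer-ellipse semi-major axis a_t = (r₁ + r₂)/2 = (2.1692×10^8 + 9.2752×10^7)/2 = 1.54836×10^8 km.
Circular speed at r = 9.2752×10^7 km: v_c = √(μ/r) = 37.82455 km/s.
Transfer-orbit speed at the same r (vis-viva, a = a_t): v_t = √[μ(2/r − 1/a_t)] = 44.77006 km/s.
Δv₂ = |v_t − v_c| = |44.77006 − 37.82455| = 6.946 km/s.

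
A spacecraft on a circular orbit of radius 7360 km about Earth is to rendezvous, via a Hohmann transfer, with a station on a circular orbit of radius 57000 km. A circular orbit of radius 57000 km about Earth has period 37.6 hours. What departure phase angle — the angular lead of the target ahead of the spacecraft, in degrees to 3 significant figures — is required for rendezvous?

φ = 104°

From Kepler's third law T² = 4π²r³/μ at r = 57000 km, T = 37.6 hours = 37.6 × 3600 s = 1.3536×10^5 s: μ = 4π²r³/T² = 3.99028×10^5 km³/s².
Transfer-ellipse semi-major axis a_t = (r₁ + r₂)/2 = (7360 + 57000)/2 = 32180 km.
Transfer time t = π√(a_t³/μ) = 28710 s.
The target's mean motion on its circular orbit is ω₂ = √(μ/r₂³) = 4.642×10^-5 rad/s.
Angle swept by the target during transfer: ω₂·t = 1.3327 rad = 76.36°.
Arrival is 180° from departure on the ellipse, so φ = 180° − 76.36° = 104°.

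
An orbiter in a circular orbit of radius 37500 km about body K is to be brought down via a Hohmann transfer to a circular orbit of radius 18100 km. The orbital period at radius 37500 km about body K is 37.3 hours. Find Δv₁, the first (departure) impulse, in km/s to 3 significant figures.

From Kepler's third law T² = 4π²r³/μ at r = 37500 km, T = 37.3 hours = 37.3 × 3600 s = 1.3428×10^5 s: μ = 4π²r³/T² = 1.15460×10^5 km³/s².
Transfer-ellipse semi-major axis a_t = (r₁ + r₂)/2 = (37500 + 18100)/2 = 27800 km.
Circular speed at r = 37500 km: v_c = √(μ/r) = 1.75469 km/s.
Transfer-orbit speed at the same r (vis-viva, a = a_t): v_t = √[μ(2/r − 1/a_t)] = 1.41585 km/s.
Δv₁ = |v_t − v_c| = |1.41585 − 1.75469| = 0.3388 km/s.

Δv₁ = 0.339 km/s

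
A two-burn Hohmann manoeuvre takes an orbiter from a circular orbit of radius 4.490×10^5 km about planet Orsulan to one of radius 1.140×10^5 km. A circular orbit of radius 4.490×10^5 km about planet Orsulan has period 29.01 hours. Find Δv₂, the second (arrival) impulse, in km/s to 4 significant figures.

From Kepler's third law T² = 4π²r³/μ at r = 4.490×10^5 km, T = 29.01 hours = 29.01 × 3600 s = 1.04436×10^5 s: μ = 4π²r³/T² = 3.27641×10^8 km³/s².
Transfer-ellipse semi-major axis a_t = (r₁ + r₂)/2 = (4.490×10^5 + 1.140×10^5)/2 = 2.815×10^5 km.
Circular speed at r = 1.140×10^5 km: v_c = √(μ/r) = 53.61 km/s.
Vis-viva on the transfer ellipse at r = 1.140×10^5 km gives v_t = √[μ(2/r − 1/a_t)] = 67.71 km/s.
Δv₂ = |v_t − v_c| = |67.71 − 53.61| = 14.10 km/s.

Δv₂ = 14.10 km/s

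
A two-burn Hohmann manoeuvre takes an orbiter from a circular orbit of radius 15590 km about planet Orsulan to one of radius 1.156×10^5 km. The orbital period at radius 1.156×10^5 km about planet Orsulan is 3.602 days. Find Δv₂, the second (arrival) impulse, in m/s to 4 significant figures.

From Kepler's third law T² = 4π²r³/μ at r = 1.156×10^5 km, T = 3.602 days = 3.602 × 86400 s = 3.112128×10^5 s: μ = 4π²r³/T² = 6.29678×10^5 km³/s².
Semi-major axis of the transfer orbit: a_t = (15590 + 1.156×10^5)/2 = 65595 km.
Circular speed at r = 1.156×10^5 km: v_c = √(μ/r) = 2.334 km/s.
Transfer-orbit speed at the same r (vis-viva, a = a_t): v_t = √[μ(2/r − 1/a_t)] = 1.138 km/s.
Δv₂ = |v_t − v_c| = |1.138 − 2.334| = 1.196 km/s.

Δv₂ = 1196 m/s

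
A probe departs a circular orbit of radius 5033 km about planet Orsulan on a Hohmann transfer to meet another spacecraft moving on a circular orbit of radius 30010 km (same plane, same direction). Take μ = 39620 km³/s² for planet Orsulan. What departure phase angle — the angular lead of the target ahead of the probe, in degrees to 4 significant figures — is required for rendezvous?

The Hohmann ellipse has a_t = (r₁ + r₂)/2 = 17521.5 km.
Transfer time t = π√(a_t³/μ) = 36605.8 s.
The target's mean motion on its circular orbit is ω₂ = √(μ/r₂³) = 3.82876×10^-5 rad/s.
Angle swept by the target during transfer: ω₂·t = 1.4015 rad = 80.30°.
The probe traverses 180° on the transfer ellipse, so the target must lead by 180° − 80.30° = 99.70°.

φ = 99.70°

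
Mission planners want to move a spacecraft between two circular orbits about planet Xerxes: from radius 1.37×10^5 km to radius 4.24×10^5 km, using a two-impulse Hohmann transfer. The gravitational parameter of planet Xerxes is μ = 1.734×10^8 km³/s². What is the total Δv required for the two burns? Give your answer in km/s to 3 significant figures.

Transfer-ellipse semi-major axis a_t = (r₁ + r₂)/2 = (1.370×10^5 + 4.240×10^5)/2 = 2.805×10^5 km.
At r₁ the circular-orbit speed is v₁ = √(μ/r₁) = 35.5766 km/s.
On the transfer ellipse at r₁, v² = μ(2/r − 1/a) gives v_p = √[μ(2/r₁ − 1/a_t)] = 43.7402 km/s.
First burn Δv₁ = |v_p − v₁| = 8.164 km/s.
At r₂, v₂ = √(μ/r₂) = 20.22 km/s.
Transfer-orbit speed at r₂: v_a = √[μ(2/r₂ − 1/a_t)] = 14.13 km/s.
Second burn Δv₂ = |v₂ − v_a| = 6.090 km/s.
Δv = Δv₁ + Δv₂ = 8.164 + 6.090 = 14.25 km/s.

Δv = 14.3 km/s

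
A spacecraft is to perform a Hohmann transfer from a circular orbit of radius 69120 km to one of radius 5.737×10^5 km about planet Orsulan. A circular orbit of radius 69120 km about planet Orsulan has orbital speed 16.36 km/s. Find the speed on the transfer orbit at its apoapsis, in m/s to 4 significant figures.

v = 2633 m/s

From the circular-orbit relation v² = μ/r at r = 69120 km: μ = v²r = (16.36)² × 69120 = 1.84999×10^7 km³/s².
Semi-major axis of the transfer orbit: a_t = (69120 + 5.737×10^5)/2 = 3.2141×10^5 km.
At apoapsis, r = 5.737×10^5 km.
Vis-viva: v = √[μ(2/r − 1/a_t)] = √[1.84999×10^7 × (2/5.737×10^5 − 1/3.2141×10^5)] = 2.633 km/s.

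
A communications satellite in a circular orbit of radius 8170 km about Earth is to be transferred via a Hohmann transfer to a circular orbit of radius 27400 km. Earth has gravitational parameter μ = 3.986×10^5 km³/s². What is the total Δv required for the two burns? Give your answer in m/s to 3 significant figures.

Semi-major axis of the transfer orbit: a_t = (8170 + 27400)/2 = 17785 km.
Circular speed at r₁: v₁ = √(μ/r₁) = √(3.986×10^5/8170) = 6.985 km/s.
On the transfer ellipse at r₁, v² = μ(2/r − 1/a) gives v_p = √[μ(2/r₁ − 1/a_t)] = 8.670 km/s.
First burn Δv₁ = |v_p − v₁| = 1.685 km/s.
Circular speed at r₂: v₂ = √(μ/r₂) = 3.814 km/s.
Transfer-orbit speed at r₂: v_a = √[μ(2/r₂ − 1/a_t)] = 2.585 km/s.
Second burn Δv₂ = |v₂ − v_a| = 1.229 km/s.
Total Δv = Δv₁ + Δv₂ = 2.914 km/s.

Δv = 2910 m/s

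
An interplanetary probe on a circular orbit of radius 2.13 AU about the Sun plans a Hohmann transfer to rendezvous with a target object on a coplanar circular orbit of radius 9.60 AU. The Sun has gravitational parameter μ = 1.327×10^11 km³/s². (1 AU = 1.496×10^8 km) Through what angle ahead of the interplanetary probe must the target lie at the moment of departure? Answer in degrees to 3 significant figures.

φ = 94.0°

In km: r₁ = 2.13 × 1.496×10^8 = 3.18648×10^8 km; r₂ = 9.60 × 1.496×10^8 = 1.43616×10^9 km.
Semi-major axis of the transfer orbit: a_t = (3.18648×10^8 + 1.43616×10^9)/2 = 8.77404×10^8 km.
Transfer time t = π√(a_t³/μ) = 2.2413714×10^8 s.
The target's mean motion on its circular orbit is ω₂ = √(μ/r₂³) = 6.6931602×10^-9 rad/s.
Angle swept by the target during transfer: ω₂·t = 1.500186 rad = 85.954°.
The interplanetary probe traverses 180° on the transfer ellipse, so the target must lead by 180° − 85.954° = 94.0°.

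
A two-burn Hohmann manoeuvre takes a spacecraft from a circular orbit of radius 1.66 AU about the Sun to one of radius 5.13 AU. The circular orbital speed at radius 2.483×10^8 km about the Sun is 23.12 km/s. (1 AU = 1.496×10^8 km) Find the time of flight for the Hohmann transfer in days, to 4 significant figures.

t = 1142 days

From the circular-orbit relation v² = μ/r at r = 2.483×10^8 km: μ = v²r = (23.12)² × 2.483×10^8 = 1.32725×10^11 km³/s².
In km: r₁ = 1.66 × 1.496×10^8 = 2.48336×10^8 km; r₂ = 5.13 × 1.496×10^8 = 7.67448×10^8 km.
Transfer-ellipse semi-major axis a_t = (r₁ + r₂)/2 = (2.48336×10^8 + 7.67448×10^8)/2 = 5.07892×10^8 km.
Transfer time t = π√(a_t³/μ) = π√((5.07892×10^8)³ / 1.32725×10^11) = 9.870×10^7 s.
Converting: 9.870×10^7 s ÷ 86400 s/day = 1142 days.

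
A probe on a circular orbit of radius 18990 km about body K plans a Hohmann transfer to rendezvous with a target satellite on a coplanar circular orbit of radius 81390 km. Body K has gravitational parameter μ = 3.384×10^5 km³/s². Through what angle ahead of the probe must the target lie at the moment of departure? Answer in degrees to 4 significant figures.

The Hohmann ellipse has a_t = (r₁ + r₂)/2 = 50190 km.
Transfer time t = π√(a_t³/μ) = 60724 s.
The target's mean motion on its circular orbit is ω₂ = √(μ/r₂³) = 2.5053×10^-5 rad/s.
Angle swept by the target during transfer: ω₂·t = 1.5213 rad = 87.16°.
Arrival is 180° from departure on the ellipse, so φ = 180° − 87.16° = 92.84°.

φ = 92.84°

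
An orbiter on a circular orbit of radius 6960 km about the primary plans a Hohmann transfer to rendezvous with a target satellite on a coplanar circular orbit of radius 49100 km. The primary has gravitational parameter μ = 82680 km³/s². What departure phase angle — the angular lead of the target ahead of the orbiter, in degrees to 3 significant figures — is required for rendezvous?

Semi-major axis of the transfer orbit: a_t = (6960 + 49100)/2 = 28030 km.
Transfer time t = π√(a_t³/μ) = 51270 s.
Target angular speed ω₂ = √(μ/r₂³) = 2.643×10^-5 rad/s.
Angle swept by the target during transfer: ω₂·t = 1.355 rad = 77.64°.
The orbiter traverses 180° on the transfer ellipse, so the target must lead by 180° − 77.64° = 102°.

φ = 102°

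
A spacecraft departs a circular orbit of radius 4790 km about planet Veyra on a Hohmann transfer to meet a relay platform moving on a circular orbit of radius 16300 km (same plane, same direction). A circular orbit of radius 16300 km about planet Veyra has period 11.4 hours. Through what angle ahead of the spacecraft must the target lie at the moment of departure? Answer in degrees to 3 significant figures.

From Kepler's third law T² = 4π²r³/μ at r = 16300 km, T = 11.4 hours = 11.4 × 3600 s = 41040 s: μ = 4π²r³/T² = 1.01510×10^5 km³/s².
The Hohmann ellipse has a_t = (r₁ + r₂)/2 = 10545 km.
Transfer time t = π√(a_t³/μ) = 10677.4 s.
The target's mean motion on its circular orbit is ω₂ = √(μ/r₂³) = 1.53099×10^-4 rad/s.
Angle swept by the target during transfer: ω₂·t = 1.6347 rad = 93.66°.
The spacecraft traverses 180° on the transfer ellipse, so the target must lead by 180° − 93.66° = 86.3°.

φ = 86.3°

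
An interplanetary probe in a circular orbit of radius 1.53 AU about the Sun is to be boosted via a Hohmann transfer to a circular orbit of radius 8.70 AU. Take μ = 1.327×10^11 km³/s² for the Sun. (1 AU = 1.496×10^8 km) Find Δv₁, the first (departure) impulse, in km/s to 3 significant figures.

Δv₁ = 7.32 km/s

In km: r₁ = 1.53 × 1.496×10^8 = 2.28888×10^8 km; r₂ = 8.70 × 1.496×10^8 = 1.30152×10^9 km.
The Hohmann ellipse has a_t = (r₁ + r₂)/2 = 7.65204×10^8 km.
Circular speed at r = 2.28888×10^8 km: v_c = √(μ/r) = 24.078 km/s.
Transfer-orbit speed at the same r (vis-viva, a = a_t): v_t = √[μ(2/r − 1/a_t)] = 31.402 km/s.
Δv₁ = |v_t − v_c| = |31.402 − 24.078| = 7.324 km/s.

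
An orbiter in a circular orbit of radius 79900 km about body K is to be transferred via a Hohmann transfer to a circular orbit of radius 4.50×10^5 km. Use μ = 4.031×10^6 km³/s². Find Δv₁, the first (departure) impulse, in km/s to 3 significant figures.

The Hohmann ellipse has a_t = (r₁ + r₂)/2 = 2.6495×10^5 km.
On the circular orbit at r = 79900 km, v_c = √(μ/r) = 7.103 km/s.
Transfer-orbit speed at the same r (vis-viva, a = a_t): v_t = √[μ(2/r − 1/a_t)] = 9.257 km/s.
Δv₁ = |v_t − v_c| = |9.257 − 7.103| = 2.154 km/s.

Δv₁ = 2.15 km/s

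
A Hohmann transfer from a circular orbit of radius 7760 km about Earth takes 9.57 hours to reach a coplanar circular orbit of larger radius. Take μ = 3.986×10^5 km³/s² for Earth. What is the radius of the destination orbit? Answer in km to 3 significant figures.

r₂ = 64900 km

Transfer time t = 9.57 hours = 34452 s, and t = π√(a_t³/μ).
So a_t = (μ t²/π²)^(1/3) = (3.986×10^5 × (34452)² / π²)^(1/3) = 36326 km.
Since a_t = (r₁ + r₂)/2, r₂ = 2a_t − r₁ = 2×36326 − 7760 = 64892 km.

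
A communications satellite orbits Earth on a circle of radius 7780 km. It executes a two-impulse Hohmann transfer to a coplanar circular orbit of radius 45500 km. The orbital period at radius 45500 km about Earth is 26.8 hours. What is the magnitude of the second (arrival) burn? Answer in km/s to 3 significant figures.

Δv₂ = 1.36 km/s

From Kepler's third law T² = 4π²r³/μ at r = 45500 km, T = 26.8 hours = 26.8 × 3600 s = 96480 s: μ = 4π²r³/T² = 3.99502×10^5 km³/s².
The Hohmann ellipse has a_t = (r₁ + r₂)/2 = 26640 km.
On the circular orbit at r = 45500 km, v_c = √(μ/r) = 2.963 km/s.
Vis-viva on the transfer ellipse at r = 45500 km gives v_t = √[μ(2/r − 1/a_t)] = 1.601 km/s.
Δv₂ = |v_t − v_c| = |1.601 − 2.963| = 1.362 km/s.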